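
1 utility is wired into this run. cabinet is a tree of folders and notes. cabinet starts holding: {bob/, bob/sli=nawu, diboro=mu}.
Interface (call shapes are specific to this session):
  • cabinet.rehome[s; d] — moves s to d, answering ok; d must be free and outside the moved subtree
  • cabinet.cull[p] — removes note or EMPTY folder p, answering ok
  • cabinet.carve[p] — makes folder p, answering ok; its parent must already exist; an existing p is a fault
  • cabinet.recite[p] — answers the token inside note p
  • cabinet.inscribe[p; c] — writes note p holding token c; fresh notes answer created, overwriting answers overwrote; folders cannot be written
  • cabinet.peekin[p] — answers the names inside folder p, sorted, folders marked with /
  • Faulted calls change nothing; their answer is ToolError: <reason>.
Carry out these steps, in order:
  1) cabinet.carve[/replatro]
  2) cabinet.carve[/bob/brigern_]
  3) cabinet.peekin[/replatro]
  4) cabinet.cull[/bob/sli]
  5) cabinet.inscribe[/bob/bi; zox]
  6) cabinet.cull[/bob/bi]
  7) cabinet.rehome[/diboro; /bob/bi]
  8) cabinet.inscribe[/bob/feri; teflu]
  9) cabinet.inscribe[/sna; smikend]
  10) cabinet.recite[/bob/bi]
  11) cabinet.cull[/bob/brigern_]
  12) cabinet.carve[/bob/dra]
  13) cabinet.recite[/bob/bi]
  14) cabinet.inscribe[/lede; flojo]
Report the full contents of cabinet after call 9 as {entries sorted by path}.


·→ cabinet.carve(p: /replatro)
·← ok
·→ cabinet.carve(p: /bob/brigern_)
·← ok
·→ cabinet.peekin(p: /replatro)
·← []
·→ cabinet.cull(p: /bob/sli)
·← ok
·→ cabinet.inscribe(p: /bob/bi, c: zox)
·← created
·→ cabinet.cull(p: /bob/bi)
·← ok
·→ cabinet.rehome(s: /diboro, d: /bob/bi)
·← ok
·→ cabinet.inscribe(p: /bob/feri, c: teflu)
·← created
·→ cabinet.inscribe(p: /sna, c: smikend)
·← created
·→ cabinet.recite(p: /bob/bi)
·← mu
·→ cabinet.cull(p: /bob/brigern_)
·← ok
·→ cabinet.carve(p: /bob/dra)
·← ok
·→ cabinet.recite(p: /bob/bi)
·← mu
·→ cabinet.inscribe(p: /lede, c: flojo)
·← created

Answer: {bob/, bob/bi=mu, bob/brigern_/, bob/feri=teflu, replatro/, sna=smikend}


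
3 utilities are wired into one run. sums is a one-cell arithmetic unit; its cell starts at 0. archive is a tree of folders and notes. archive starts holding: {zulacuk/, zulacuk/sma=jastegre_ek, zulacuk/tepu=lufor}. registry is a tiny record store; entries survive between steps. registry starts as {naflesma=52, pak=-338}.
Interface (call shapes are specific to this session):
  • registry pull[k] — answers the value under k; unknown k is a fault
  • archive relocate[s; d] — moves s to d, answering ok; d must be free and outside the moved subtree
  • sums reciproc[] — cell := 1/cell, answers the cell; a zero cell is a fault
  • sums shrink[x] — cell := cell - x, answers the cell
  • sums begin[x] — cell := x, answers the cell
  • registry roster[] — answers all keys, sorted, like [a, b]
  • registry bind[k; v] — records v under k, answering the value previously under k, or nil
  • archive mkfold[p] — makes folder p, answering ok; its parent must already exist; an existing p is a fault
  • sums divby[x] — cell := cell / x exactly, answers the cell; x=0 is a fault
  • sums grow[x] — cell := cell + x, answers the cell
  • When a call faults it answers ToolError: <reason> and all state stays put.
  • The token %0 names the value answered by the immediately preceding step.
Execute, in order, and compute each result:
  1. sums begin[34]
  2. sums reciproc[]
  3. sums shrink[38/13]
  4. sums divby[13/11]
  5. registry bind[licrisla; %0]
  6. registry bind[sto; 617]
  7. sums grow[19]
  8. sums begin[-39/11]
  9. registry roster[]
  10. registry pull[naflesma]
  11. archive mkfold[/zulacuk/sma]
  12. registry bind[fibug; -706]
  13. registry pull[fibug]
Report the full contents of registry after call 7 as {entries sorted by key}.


Answer: {licrisla=-14069/5746, naflesma=52, pak=-338, sto=617}

Derivation:
Step: sums begin[x=34]
Result: 34
Step: sums reciproc[]
Result: 1/34
Step: sums shrink[x=38/13]
Result: -1279/442
Step: sums divby[x=13/11]
Result: -14069/5746
Step: registry bind[k=licrisla; v=%0]
Result: nil
Step: registry bind[k=sto; v=617]
Result: nil
Step: sums grow[x=19]
Result: 95105/5746
Step: sums begin[x=-39/11]
Result: -39/11
Step: registry roster[]
Result: [licrisla, naflesma, pak, sto]
Step: registry pull[k=naflesma]
Result: 52
Step: archive mkfold[p=/zulacuk/sma]
Result: ToolError: exists
Step: registry bind[k=fibug; v=-706]
Result: nil
Step: registry pull[k=fibug]
Result: -706


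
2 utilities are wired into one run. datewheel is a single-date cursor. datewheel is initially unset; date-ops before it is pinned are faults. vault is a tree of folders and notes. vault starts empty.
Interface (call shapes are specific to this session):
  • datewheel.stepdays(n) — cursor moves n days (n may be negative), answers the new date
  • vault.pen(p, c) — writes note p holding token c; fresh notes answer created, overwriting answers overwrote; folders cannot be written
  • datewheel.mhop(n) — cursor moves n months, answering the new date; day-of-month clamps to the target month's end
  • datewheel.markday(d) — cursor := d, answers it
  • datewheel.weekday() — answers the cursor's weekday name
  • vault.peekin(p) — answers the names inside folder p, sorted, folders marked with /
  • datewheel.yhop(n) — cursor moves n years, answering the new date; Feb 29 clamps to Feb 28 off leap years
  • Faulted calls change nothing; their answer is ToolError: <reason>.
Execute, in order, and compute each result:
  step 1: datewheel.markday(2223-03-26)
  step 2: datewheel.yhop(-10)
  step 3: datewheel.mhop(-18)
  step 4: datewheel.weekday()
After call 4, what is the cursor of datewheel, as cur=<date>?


==> datewheel.markday(d: 2223-03-26)
<== 2223-03-26
==> datewheel.yhop(n: -10)
<== 2213-03-26
==> datewheel.mhop(n: -18)
<== 2211-09-26
==> datewheel.weekday()
<== Thursday

Answer: cur=2211-09-26


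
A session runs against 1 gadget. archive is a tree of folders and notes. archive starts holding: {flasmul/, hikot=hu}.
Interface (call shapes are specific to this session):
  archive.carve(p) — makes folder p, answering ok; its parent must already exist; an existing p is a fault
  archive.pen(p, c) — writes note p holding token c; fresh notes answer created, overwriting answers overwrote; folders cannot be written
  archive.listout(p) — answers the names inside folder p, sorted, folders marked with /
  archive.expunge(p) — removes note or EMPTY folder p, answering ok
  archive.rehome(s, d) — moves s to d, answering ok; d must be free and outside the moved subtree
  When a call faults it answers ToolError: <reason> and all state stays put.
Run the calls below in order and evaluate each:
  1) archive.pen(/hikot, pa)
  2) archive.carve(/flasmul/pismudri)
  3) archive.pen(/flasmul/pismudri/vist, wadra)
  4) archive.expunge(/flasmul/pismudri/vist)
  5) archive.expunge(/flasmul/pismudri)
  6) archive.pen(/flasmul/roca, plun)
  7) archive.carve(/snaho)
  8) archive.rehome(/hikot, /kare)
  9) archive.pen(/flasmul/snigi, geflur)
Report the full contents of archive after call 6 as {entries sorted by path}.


==> archive.pen(p: /hikot, c: pa)
<== overwrote
==> archive.carve(p: /flasmul/pismudri)
<== ok
==> archive.pen(p: /flasmul/pismudri/vist, c: wadra)
<== created
==> archive.expunge(p: /flasmul/pismudri/vist)
<== ok
==> archive.expunge(p: /flasmul/pismudri)
<== ok
==> archive.pen(p: /flasmul/roca, c: plun)
<== created
==> archive.carve(p: /snaho)
<== ok
==> archive.rehome(s: /hikot, d: /kare)
<== ok
==> archive.pen(p: /flasmul/snigi, c: geflur)
<== created

Answer: {flasmul/, flasmul/roca=plun, hikot=pa}


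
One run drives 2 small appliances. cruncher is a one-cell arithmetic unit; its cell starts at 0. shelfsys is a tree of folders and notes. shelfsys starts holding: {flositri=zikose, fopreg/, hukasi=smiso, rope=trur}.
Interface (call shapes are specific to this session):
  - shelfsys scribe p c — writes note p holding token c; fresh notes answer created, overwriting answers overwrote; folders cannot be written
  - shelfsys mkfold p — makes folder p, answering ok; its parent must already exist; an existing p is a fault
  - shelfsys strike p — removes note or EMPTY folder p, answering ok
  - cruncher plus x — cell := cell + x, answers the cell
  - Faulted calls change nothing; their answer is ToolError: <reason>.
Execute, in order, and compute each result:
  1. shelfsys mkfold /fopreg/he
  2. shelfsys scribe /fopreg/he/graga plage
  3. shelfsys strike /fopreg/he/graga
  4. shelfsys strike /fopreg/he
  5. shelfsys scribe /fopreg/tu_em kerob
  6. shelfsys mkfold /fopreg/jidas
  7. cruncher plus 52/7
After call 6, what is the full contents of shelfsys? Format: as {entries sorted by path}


# shelfsys mkfold(p=/fopreg/he) == ok
# shelfsys scribe(p=/fopreg/he/graga, c=plage) == created
# shelfsys strike(p=/fopreg/he/graga) == ok
# shelfsys strike(p=/fopreg/he) == ok
# shelfsys scribe(p=/fopreg/tu_em, c=kerob) == created
# shelfsys mkfold(p=/fopreg/jidas) == ok
# cruncher plus(x=52/7) == 52/7

Answer: {flositri=zikose, fopreg/, fopreg/jidas/, fopreg/tu_em=kerob, hukasi=smiso, rope=trur}


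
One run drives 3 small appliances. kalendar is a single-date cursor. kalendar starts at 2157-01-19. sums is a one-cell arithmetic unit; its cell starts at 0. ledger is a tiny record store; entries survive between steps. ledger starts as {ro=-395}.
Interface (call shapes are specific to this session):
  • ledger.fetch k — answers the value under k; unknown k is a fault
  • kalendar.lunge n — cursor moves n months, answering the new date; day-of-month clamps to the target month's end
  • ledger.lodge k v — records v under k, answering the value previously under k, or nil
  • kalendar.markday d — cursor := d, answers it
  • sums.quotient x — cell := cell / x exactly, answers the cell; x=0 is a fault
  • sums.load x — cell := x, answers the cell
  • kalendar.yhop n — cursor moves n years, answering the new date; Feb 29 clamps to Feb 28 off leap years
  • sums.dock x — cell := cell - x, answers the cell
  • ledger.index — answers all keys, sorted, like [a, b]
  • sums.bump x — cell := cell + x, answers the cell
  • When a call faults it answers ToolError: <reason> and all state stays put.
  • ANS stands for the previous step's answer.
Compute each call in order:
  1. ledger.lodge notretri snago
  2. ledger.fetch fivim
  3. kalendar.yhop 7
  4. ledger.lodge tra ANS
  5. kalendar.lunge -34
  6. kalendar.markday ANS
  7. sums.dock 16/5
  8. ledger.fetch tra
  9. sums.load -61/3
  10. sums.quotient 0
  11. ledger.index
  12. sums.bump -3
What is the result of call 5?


Step: ledger.lodge[notretri; snago]
Result: nil
Step: ledger.fetch[fivim]
Result: ToolError: no such key fivim
Step: kalendar.yhop[7]
Result: 2164-01-19
Step: ledger.lodge[tra; ANS]
Result: nil
Step: kalendar.lunge[-34]
Result: 2161-03-19
Step: kalendar.markday[ANS]
Result: 2161-03-19
Step: sums.dock[16/5]
Result: -16/5
Step: ledger.fetch[tra]
Result: 2164-01-19
Step: sums.load[-61/3]
Result: -61/3
Step: sums.quotient[0]
Result: ToolError: division by zero
Step: ledger.index[]
Result: [notretri, ro, tra]
Step: sums.bump[-3]
Result: -70/3

Answer: 2161-03-19


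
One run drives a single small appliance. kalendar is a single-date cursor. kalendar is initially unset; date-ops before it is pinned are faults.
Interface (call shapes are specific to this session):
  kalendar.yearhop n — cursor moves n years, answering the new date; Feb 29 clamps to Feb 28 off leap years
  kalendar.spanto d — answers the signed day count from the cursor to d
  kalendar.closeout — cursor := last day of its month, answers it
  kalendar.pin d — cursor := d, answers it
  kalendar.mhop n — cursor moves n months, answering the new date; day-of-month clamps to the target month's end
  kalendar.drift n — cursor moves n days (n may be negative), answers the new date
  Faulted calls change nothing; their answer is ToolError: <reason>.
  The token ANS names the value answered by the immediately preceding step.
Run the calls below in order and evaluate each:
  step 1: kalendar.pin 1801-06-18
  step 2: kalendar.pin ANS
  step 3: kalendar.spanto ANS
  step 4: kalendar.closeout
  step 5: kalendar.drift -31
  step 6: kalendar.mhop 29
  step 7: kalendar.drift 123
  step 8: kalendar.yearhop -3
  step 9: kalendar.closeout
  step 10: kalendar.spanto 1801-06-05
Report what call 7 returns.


-- pin(d→1801-06-18) ~> 1801-06-18
-- pin(d→ANS) ~> 1801-06-18
-- spanto(d→ANS) ~> 0
-- closeout() ~> 1801-06-30
-- drift(n→-31) ~> 1801-05-30
-- mhop(n→29) ~> 1803-10-30
-- drift(n→123) ~> 1804-03-01
-- yearhop(n→-3) ~> 1801-03-01
-- closeout() ~> 1801-03-31
-- spanto(d→1801-06-05) ~> 66

Answer: 1804-03-01


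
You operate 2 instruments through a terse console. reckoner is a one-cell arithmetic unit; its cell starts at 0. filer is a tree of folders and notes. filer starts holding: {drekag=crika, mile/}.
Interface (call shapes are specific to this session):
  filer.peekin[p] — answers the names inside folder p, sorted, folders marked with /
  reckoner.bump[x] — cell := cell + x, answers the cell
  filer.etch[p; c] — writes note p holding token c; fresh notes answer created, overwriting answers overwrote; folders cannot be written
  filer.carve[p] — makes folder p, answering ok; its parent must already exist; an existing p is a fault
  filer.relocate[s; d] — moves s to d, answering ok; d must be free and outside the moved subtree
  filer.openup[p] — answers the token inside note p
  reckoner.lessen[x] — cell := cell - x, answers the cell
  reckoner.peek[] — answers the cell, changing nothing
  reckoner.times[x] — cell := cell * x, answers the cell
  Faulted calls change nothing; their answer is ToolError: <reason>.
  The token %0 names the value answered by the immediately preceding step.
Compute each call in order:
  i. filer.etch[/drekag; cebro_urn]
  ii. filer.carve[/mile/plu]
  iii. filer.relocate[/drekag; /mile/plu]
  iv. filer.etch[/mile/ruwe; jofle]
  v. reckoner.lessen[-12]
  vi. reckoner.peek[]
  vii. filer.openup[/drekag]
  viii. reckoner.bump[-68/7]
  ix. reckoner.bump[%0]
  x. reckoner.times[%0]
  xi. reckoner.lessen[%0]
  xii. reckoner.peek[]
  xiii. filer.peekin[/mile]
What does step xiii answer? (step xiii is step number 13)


Answer: [plu/, ruwe]

Derivation:
# filer.etch(p=/drekag, c=cebro_urn) == overwrote
# filer.carve(p=/mile/plu) == ok
# filer.relocate(s=/drekag, d=/mile/plu) == ToolError: exists
# filer.etch(p=/mile/ruwe, c=jofle) == created
# reckoner.lessen(x=-12) == 12
# reckoner.peek() == 12
# filer.openup(p=/drekag) == cebro_urn
# reckoner.bump(x=-68/7) == 16/7
# reckoner.bump(x=%0) == 32/7
# reckoner.times(x=%0) == 1024/49
# reckoner.lessen(x=%0) == 0
# reckoner.peek() == 0
# filer.peekin(p=/mile) == [plu/, ruwe]


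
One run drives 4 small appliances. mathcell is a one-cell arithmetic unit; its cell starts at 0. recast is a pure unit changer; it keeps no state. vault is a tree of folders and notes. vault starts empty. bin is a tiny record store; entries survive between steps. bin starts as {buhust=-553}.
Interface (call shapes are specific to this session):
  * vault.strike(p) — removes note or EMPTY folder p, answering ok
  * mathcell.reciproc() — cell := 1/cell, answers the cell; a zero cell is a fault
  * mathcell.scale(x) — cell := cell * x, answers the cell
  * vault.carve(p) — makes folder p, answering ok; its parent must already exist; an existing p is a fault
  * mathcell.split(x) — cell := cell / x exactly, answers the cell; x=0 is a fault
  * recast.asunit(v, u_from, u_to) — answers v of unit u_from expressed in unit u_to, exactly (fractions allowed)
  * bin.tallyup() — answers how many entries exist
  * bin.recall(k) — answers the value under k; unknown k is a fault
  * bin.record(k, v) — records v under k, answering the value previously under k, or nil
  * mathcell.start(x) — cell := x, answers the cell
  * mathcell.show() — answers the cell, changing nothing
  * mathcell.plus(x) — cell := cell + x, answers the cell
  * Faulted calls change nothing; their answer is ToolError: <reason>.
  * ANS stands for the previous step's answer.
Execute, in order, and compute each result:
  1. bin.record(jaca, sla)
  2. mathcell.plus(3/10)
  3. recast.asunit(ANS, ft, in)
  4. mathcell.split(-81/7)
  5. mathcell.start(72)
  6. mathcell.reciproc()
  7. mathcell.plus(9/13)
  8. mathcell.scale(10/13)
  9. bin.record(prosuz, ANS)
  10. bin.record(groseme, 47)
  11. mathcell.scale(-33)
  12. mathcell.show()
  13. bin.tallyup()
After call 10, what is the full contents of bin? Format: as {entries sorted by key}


Answer: {buhust=-553, groseme=47, jaca=sla, prosuz=3305/6084}

Derivation:
-- 1. bin.record(k: jaca, v: sla) == nil
-- 2. mathcell.plus(x: 3/10) == 3/10
-- 3. recast.asunit(v: ANS, u_from: ft, u_to: in) == 18/5
-- 4. mathcell.split(x: -81/7) == -7/270
-- 5. mathcell.start(x: 72) == 72
-- 6. mathcell.reciproc() == 1/72
-- 7. mathcell.plus(x: 9/13) == 661/936
-- 8. mathcell.scale(x: 10/13) == 3305/6084
-- 9. bin.record(k: prosuz, v: ANS) == nil
-- 10. bin.record(k: groseme, v: 47) == nil
-- 11. mathcell.scale(x: -33) == -36355/2028
-- 12. mathcell.show() == -36355/2028
-- 13. bin.tallyup() == 4


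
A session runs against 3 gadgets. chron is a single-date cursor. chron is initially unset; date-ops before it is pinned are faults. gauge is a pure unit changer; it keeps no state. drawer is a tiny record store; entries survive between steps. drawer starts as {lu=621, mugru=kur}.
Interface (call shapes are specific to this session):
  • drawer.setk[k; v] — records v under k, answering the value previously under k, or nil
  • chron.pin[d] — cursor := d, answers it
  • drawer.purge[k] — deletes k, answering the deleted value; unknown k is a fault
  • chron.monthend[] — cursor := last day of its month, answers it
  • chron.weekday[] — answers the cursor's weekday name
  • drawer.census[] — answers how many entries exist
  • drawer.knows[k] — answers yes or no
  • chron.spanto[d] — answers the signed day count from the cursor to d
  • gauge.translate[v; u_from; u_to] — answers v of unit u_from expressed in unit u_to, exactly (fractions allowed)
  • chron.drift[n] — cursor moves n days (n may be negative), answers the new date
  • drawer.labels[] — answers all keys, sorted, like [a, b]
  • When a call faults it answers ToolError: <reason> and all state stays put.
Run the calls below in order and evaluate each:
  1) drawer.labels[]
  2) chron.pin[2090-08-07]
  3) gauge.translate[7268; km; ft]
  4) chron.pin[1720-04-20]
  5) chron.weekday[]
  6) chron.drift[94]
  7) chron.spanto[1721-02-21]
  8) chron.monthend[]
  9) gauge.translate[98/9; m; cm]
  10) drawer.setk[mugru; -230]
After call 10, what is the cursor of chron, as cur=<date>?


> labels
:: [lu, mugru]
> pin d: 2090-08-07
:: 2090-08-07
> translate v: 7268 u_from: km u_to: ft
:: 9085000000/381
> pin d: 1720-04-20
:: 1720-04-20
> weekday
:: Saturday
> drift n: 94
:: 1720-07-23
> spanto d: 1721-02-21
:: 213
> monthend
:: 1720-07-31
> translate v: 98/9 u_from: m u_to: cm
:: 9800/9
> setk k: mugru v: -230
:: kur

Answer: cur=1720-07-31


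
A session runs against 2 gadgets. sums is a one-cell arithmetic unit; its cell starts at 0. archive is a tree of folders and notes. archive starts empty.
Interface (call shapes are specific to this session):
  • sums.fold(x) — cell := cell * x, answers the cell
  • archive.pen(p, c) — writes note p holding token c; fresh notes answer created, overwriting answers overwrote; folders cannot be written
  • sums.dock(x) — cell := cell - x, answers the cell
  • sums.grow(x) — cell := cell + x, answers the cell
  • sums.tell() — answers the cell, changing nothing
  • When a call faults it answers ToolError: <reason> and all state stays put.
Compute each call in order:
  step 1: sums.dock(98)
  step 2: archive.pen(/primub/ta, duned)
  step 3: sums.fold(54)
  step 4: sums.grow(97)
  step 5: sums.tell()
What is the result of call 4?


;; 1. sums.dock(x→98) => -98
;; 2. archive.pen(p→/primub/ta, c→duned) => ToolError: no parent
;; 3. sums.fold(x→54) => -5292
;; 4. sums.grow(x→97) => -5195
;; 5. sums.tell() => -5195

Answer: -5195


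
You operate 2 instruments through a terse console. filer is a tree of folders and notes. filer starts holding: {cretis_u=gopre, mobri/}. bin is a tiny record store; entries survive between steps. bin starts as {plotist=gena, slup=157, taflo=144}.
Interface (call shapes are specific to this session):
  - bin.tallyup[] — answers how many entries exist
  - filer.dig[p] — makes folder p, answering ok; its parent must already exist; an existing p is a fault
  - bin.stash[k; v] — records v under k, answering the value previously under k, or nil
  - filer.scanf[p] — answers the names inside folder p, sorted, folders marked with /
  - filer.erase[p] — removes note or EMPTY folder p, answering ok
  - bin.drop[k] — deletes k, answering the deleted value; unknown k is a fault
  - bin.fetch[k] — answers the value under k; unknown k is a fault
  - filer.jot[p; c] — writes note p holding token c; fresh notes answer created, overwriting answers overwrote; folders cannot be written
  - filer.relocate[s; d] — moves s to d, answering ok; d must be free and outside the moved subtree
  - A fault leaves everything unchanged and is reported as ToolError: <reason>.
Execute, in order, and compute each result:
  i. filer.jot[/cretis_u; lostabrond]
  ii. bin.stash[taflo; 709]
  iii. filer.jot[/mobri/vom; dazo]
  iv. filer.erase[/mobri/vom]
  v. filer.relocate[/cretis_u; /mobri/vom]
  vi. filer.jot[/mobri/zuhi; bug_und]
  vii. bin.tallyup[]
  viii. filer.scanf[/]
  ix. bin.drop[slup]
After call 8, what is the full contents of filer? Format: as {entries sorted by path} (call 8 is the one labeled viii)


Answer: {mobri/, mobri/vom=lostabrond, mobri/zuhi=bug_und}

Derivation:
==> filer.jot(/cretis_u, lostabrond)
<== overwrote
==> bin.stash(taflo, 709)
<== 144
==> filer.jot(/mobri/vom, dazo)
<== created
==> filer.erase(/mobri/vom)
<== ok
==> filer.relocate(/cretis_u, /mobri/vom)
<== ok
==> filer.jot(/mobri/zuhi, bug_und)
<== created
==> bin.tallyup()
<== 3
==> filer.scanf(/)
<== [mobri/]
==> bin.drop(slup)
<== 157


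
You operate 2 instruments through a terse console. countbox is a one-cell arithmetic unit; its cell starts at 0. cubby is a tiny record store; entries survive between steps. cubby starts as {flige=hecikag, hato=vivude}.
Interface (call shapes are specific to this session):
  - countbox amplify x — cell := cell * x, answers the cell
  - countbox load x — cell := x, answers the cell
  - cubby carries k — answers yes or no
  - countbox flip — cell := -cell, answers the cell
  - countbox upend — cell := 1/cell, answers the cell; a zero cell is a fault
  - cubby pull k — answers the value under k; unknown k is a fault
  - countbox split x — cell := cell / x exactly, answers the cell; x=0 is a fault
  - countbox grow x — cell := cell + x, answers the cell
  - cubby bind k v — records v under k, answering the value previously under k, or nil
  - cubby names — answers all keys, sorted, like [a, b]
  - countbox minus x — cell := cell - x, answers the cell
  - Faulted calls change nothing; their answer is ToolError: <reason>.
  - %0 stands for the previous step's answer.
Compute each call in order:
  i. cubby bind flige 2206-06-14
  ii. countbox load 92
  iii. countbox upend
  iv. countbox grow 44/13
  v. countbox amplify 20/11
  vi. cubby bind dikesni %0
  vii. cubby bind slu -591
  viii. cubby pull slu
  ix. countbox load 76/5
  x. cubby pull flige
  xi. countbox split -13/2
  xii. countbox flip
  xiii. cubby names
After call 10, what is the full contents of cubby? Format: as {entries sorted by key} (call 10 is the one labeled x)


% 1. cubby bind(k=flige, v=2206-06-14) ~> hecikag
% 2. countbox load(x=92) ~> 92
% 3. countbox upend() ~> 1/92
% 4. countbox grow(x=44/13) ~> 4061/1196
% 5. countbox amplify(x=20/11) ~> 20305/3289
% 6. cubby bind(k=dikesni, v=%0) ~> nil
% 7. cubby bind(k=slu, v=-591) ~> nil
% 8. cubby pull(k=slu) ~> -591
% 9. countbox load(x=76/5) ~> 76/5
% 10. cubby pull(k=flige) ~> 2206-06-14
% 11. countbox split(x=-13/2) ~> -152/65
% 12. countbox flip() ~> 152/65
% 13. cubby names() ~> [dikesni, flige, hato, slu]

Answer: {dikesni=20305/3289, flige=2206-06-14, hato=vivude, slu=-591}


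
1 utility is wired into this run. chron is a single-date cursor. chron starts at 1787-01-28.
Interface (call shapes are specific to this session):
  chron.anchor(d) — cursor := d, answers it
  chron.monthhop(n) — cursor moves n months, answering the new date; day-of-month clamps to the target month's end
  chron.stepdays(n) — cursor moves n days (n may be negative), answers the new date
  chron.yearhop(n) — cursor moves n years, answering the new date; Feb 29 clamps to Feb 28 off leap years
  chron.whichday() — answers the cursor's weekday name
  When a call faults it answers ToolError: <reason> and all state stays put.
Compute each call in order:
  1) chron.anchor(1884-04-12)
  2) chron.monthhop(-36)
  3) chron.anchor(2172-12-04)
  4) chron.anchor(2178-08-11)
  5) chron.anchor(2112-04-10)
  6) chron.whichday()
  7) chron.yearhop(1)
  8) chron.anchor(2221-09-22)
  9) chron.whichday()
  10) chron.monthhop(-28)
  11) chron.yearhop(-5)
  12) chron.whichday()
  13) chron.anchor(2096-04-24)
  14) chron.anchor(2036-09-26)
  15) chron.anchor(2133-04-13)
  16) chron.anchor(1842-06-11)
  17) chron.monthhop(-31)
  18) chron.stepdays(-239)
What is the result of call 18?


-> anchor(d: 1884-04-12)
<- 1884-04-12
-> monthhop(n: -36)
<- 1881-04-12
-> anchor(d: 2172-12-04)
<- 2172-12-04
-> anchor(d: 2178-08-11)
<- 2178-08-11
-> anchor(d: 2112-04-10)
<- 2112-04-10
-> whichday()
<- Sunday
-> yearhop(n: 1)
<- 2113-04-10
-> anchor(d: 2221-09-22)
<- 2221-09-22
-> whichday()
<- Saturday
-> monthhop(n: -28)
<- 2219-05-22
-> yearhop(n: -5)
<- 2214-05-22
-> whichday()
<- Sunday
-> anchor(d: 2096-04-24)
<- 2096-04-24
-> anchor(d: 2036-09-26)
<- 2036-09-26
-> anchor(d: 2133-04-13)
<- 2133-04-13
-> anchor(d: 1842-06-11)
<- 1842-06-11
-> monthhop(n: -31)
<- 1839-11-11
-> stepdays(n: -239)
<- 1839-03-17

Answer: 1839-03-17


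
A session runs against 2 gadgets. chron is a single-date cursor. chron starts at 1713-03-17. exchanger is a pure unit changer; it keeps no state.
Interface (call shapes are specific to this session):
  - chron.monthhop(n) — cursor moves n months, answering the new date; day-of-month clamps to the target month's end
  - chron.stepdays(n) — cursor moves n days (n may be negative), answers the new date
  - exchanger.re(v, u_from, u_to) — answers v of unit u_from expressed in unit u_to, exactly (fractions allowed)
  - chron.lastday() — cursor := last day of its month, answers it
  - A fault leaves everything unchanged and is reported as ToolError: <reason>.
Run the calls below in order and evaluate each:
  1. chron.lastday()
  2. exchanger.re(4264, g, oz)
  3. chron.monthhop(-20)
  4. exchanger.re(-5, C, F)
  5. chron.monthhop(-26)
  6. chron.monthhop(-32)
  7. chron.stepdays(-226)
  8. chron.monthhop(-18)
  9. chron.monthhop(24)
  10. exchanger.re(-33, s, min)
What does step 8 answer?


-> lastday()
<- 1713-03-31
-> re(4264, g, oz)
<- 6822400000/45359237
-> monthhop(-20)
<- 1711-07-31
-> re(-5, C, F)
<- 23
-> monthhop(-26)
<- 1709-05-31
-> monthhop(-32)
<- 1706-09-30
-> stepdays(-226)
<- 1706-02-16
-> monthhop(-18)
<- 1704-08-16
-> monthhop(24)
<- 1706-08-16
-> re(-33, s, min)
<- -11/20

Answer: 1704-08-16


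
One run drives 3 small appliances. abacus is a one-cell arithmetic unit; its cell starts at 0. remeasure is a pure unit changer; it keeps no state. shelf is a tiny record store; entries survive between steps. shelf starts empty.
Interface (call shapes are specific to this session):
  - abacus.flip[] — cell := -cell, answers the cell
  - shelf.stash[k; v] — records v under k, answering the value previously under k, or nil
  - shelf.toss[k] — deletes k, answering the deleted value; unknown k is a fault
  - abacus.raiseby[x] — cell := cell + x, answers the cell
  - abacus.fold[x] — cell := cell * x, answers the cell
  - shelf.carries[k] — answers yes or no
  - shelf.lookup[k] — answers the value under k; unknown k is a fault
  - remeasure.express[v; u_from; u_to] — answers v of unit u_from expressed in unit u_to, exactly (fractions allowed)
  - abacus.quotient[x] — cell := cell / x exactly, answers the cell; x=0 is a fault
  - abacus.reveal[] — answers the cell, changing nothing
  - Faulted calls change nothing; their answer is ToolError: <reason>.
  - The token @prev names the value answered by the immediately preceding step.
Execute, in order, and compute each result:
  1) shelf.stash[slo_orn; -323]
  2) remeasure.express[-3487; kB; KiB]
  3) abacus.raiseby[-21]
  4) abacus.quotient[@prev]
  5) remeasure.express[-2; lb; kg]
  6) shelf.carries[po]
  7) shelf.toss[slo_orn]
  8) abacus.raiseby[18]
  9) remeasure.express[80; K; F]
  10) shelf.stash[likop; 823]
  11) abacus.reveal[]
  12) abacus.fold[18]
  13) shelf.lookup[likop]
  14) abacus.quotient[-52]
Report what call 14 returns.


Answer: -171/26

Derivation:
>> stash(k→slo_orn, v→-323)
<< nil
>> express(v→-3487, u_from→kB, u_to→KiB)
<< -435875/128
>> raiseby(x→-21)
<< -21
>> quotient(x→@prev)
<< 1
>> express(v→-2, u_from→lb, u_to→kg)
<< -45359237/50000000
>> carries(k→po)
<< no
>> toss(k→slo_orn)
<< -323
>> raiseby(x→18)
<< 19
>> express(v→80, u_from→K, u_to→F)
<< -31567/100
>> stash(k→likop, v→823)
<< nil
>> reveal()
<< 19
>> fold(x→18)
<< 342
>> lookup(k→likop)
<< 823
>> quotient(x→-52)
<< -171/26


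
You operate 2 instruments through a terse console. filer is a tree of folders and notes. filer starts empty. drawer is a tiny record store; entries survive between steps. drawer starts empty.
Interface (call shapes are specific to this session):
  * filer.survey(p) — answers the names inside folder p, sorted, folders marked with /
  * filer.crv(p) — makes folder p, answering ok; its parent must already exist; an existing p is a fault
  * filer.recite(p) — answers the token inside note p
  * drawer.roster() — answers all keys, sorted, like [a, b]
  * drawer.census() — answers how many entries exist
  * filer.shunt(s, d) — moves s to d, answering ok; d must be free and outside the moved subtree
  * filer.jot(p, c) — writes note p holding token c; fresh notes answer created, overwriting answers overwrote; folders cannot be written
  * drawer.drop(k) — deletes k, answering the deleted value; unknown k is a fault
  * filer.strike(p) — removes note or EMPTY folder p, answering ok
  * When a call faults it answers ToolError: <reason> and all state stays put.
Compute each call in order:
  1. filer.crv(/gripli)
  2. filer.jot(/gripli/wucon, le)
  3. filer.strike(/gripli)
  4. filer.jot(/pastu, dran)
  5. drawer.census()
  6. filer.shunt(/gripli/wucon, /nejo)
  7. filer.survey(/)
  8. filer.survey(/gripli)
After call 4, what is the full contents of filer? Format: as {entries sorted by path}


# filer.crv(p: /gripli) -> ok
# filer.jot(p: /gripli/wucon, c: le) -> created
# filer.strike(p: /gripli) -> ToolError: not empty
# filer.jot(p: /pastu, c: dran) -> created
# drawer.census() -> 0
# filer.shunt(s: /gripli/wucon, d: /nejo) -> ok
# filer.survey(p: /) -> [gripli/, nejo, pastu]
# filer.survey(p: /gripli) -> []

Answer: {gripli/, gripli/wucon=le, pastu=dran}


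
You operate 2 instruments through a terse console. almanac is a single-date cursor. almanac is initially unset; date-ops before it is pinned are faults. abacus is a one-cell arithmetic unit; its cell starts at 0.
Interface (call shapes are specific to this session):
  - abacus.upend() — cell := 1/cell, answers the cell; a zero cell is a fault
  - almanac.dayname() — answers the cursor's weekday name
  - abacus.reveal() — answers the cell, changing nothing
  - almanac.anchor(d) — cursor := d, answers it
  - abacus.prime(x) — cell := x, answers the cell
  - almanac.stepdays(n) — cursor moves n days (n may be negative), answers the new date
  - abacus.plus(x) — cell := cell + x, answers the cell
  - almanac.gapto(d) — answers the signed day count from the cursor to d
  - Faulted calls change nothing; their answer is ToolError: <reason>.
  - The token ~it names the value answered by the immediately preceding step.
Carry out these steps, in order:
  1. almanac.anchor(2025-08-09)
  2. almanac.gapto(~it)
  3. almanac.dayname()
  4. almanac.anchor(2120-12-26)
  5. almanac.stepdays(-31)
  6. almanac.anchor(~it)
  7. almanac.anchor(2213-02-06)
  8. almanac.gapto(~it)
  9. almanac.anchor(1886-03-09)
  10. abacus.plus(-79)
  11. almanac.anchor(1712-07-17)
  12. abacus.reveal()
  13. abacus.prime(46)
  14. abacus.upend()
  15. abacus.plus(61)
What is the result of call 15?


Answer: 2807/46

Derivation:
Calling anchor on d→2025-08-09, giving 2025-08-09.
I try gapto on d→~it, giving 0.
Next I call dayname, and see Saturday.
I run anchor on d→2120-12-26: 2120-12-26.
I try stepdays on n→-31, and get 2120-11-25.
I run anchor on d→~it, which returns 2120-11-25.
I call anchor on d→2213-02-06, giving 2213-02-06.
I invoke gapto on d→~it: 0.
I try anchor on d→1886-03-09, → 1886-03-09.
Invoking plus on x→-79, — result: -79.
Then anchor on d→1712-07-17: 1712-07-17.
I use reveal(), — result: -79.
I use prime on x→46, giving 46.
Calling upend, — result: 1/46.
Using plus on x→61, and observe 2807/46.


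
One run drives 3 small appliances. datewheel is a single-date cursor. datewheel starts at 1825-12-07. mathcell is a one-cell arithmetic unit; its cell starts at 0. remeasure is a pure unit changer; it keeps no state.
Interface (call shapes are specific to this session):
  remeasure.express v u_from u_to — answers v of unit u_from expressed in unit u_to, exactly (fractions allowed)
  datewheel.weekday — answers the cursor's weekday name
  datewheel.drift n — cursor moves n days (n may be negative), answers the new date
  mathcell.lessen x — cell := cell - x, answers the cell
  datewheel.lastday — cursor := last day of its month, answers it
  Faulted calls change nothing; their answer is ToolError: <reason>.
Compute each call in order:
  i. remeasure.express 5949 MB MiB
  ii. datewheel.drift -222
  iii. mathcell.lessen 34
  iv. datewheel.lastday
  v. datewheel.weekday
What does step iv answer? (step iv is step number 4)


Answer: 1825-04-30

Derivation:
% remeasure.express 5949 MB MiB
:: 92953125/16384
% datewheel.drift -222
:: 1825-04-29
% mathcell.lessen 34
:: -34
% datewheel.lastday
:: 1825-04-30
% datewheel.weekday
:: Saturday


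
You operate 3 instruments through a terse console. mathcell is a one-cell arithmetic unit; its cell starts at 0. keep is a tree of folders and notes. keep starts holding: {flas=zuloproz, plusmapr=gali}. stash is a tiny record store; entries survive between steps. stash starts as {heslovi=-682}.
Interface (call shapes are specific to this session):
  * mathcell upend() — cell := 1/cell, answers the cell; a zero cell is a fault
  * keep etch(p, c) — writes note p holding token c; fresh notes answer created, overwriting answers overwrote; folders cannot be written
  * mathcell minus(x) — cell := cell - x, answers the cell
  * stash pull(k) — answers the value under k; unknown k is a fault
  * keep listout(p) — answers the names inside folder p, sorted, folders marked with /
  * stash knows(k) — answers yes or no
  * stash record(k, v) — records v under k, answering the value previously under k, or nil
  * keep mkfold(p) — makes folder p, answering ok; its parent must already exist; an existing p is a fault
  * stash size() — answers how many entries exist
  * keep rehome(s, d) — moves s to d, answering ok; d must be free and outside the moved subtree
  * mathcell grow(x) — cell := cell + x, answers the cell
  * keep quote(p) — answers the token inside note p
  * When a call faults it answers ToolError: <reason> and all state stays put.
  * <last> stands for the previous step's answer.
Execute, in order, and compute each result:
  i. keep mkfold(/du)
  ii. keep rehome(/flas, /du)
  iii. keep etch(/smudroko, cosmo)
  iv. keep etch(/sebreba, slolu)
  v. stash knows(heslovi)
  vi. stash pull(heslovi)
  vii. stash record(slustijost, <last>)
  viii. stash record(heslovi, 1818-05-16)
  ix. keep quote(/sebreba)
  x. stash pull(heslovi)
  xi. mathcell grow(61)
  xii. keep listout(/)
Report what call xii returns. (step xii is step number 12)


% keep mkfold p='/du'
[out] ok
% keep rehome s='/flas' d='/du'
[out] ToolError: exists
% keep etch p='/smudroko' c='cosmo'
[out] created
% keep etch p='/sebreba' c='slolu'
[out] created
% stash knows k='heslovi'
[out] yes
% stash pull k='heslovi'
[out] -682
% stash record k='slustijost' v='<last>'
[out] nil
% stash record k='heslovi' v='1818-05-16'
[out] -682
% keep quote p='/sebreba'
[out] slolu
% stash pull k='heslovi'
[out] 1818-05-16
% mathcell grow x='61'
[out] 61
% keep listout p='/'
[out] [du/, flas, plusmapr, sebreba, smudroko]

Answer: [du/, flas, plusmapr, sebreba, smudroko]


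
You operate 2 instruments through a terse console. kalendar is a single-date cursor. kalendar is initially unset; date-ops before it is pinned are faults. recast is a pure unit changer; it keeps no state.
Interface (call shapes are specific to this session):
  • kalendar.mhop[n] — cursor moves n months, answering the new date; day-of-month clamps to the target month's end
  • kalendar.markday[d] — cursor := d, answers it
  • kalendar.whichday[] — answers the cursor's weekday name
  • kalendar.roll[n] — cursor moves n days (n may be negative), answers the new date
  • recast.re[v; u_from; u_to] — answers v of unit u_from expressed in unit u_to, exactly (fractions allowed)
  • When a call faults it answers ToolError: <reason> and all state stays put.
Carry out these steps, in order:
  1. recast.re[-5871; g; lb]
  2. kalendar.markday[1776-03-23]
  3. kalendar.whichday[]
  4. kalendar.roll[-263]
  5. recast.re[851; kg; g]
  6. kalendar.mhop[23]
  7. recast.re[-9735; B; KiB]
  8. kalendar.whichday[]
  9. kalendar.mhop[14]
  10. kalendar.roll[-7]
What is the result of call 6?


~$ recast.re v=-5871 u_from=g u_to=lb
  -587100000/45359237
~$ kalendar.markday d=1776-03-23
  1776-03-23
~$ kalendar.whichday
  Saturday
~$ kalendar.roll n=-263
  1775-07-04
~$ recast.re v=851 u_from=kg u_to=g
  851000
~$ kalendar.mhop n=23
  1777-06-04
~$ recast.re v=-9735 u_from=B u_to=KiB
  -9735/1024
~$ kalendar.whichday
  Wednesday
~$ kalendar.mhop n=14
  1778-08-04
~$ kalendar.roll n=-7
  1778-07-28

Answer: 1777-06-04


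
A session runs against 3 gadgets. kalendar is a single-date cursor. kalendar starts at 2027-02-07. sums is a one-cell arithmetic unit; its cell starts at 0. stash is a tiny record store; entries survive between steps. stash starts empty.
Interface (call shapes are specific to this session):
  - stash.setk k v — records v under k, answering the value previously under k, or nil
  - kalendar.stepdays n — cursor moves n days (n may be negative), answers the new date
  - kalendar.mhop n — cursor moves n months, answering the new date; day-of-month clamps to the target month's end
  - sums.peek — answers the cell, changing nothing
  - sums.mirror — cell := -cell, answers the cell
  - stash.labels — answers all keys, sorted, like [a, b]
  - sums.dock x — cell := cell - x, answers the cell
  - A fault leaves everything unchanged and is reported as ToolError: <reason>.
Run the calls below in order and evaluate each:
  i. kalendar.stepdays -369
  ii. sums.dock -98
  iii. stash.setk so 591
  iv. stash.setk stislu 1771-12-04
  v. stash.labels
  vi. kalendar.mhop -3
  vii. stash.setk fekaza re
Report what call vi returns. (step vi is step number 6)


! 1. kalendar.stepdays(n→-369) : 2026-02-03
! 2. sums.dock(x→-98) : 98
! 3. stash.setk(k→so, v→591) : nil
! 4. stash.setk(k→stislu, v→1771-12-04) : nil
! 5. stash.labels() : [so, stislu]
! 6. kalendar.mhop(n→-3) : 2025-11-03
! 7. stash.setk(k→fekaza, v→re) : nil

Answer: 2025-11-03


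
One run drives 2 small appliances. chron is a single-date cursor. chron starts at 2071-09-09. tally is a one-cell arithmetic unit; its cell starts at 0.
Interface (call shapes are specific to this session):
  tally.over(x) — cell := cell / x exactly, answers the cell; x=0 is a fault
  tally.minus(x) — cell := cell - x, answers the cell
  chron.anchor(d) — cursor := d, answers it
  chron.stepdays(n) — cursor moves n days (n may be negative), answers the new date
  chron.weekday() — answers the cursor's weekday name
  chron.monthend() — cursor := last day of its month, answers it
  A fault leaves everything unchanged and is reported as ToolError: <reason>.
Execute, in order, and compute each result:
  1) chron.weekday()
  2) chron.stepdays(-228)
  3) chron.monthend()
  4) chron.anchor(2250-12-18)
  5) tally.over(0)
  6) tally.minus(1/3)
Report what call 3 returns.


>> chron.weekday()
<< Wednesday
>> chron.stepdays(n=-228)
<< 2071-01-24
>> chron.monthend()
<< 2071-01-31
>> chron.anchor(d=2250-12-18)
<< 2250-12-18
>> tally.over(x=0)
<< ToolError: division by zero
>> tally.minus(x=1/3)
<< -1/3

Answer: 2071-01-31
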